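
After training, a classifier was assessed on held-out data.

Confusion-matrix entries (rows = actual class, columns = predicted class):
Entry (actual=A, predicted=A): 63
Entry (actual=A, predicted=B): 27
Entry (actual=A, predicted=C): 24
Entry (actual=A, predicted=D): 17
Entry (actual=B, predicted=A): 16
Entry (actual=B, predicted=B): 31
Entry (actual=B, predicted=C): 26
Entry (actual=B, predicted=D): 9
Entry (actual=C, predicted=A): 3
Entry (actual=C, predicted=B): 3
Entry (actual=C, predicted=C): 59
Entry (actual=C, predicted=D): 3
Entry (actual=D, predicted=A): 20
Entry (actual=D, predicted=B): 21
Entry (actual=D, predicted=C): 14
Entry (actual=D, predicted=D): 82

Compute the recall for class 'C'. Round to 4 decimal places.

recall = TP/(TP+FN).
C: TP=59, FN=3+3+3=9 → 59/68 = 0.86765

0.8676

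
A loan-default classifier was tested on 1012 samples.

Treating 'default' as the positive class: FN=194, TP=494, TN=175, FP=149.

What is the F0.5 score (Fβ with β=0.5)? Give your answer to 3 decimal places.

Fβ = (1+β²)·TP / ((1+β²)·TP + β²·FN + FP), with β²=1/4
= 1.25·494 / (1.25·494 + 0.25·194 + 149) = 0.758

0.758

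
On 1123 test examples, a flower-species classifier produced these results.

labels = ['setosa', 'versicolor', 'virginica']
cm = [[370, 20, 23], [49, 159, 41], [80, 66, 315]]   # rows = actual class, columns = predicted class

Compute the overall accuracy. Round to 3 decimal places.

0.752

Accuracy = trace / total = (370+159+315=844) / 1123 = 844/1123 = 0.752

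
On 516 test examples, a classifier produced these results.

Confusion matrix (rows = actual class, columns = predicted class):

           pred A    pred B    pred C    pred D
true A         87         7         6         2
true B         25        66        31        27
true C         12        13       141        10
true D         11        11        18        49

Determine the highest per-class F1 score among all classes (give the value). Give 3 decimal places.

0.758

Per-class F1 score (2·TP/(2·TP+FP+FN)):
  A: TP=87, FP=25+12+11=48, FN=7+6+2=15 → 174/237 = 0.7342
  B: TP=66, FP=7+13+11=31, FN=25+31+27=83 → 132/246 = 0.5366
  C: TP=141, FP=6+31+18=55, FN=12+13+10=35 → 282/372 = 0.7581
  D: TP=49, FP=2+27+10=39, FN=11+11+18=40 → 98/177 = 0.5537
Highest is class 'C' with F1 score = 0.758.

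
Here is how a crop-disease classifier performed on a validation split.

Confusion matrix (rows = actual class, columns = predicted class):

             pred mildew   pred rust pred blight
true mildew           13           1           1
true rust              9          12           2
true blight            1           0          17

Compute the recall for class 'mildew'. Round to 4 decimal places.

Take TP from the diagonal, FP from the rest of the 'mildew' prediction marginal, FN from the rest of the 'mildew' actual marginal.
recall = TP/(TP+FN).
mildew: TP=13, FN=1+1=2 → 13/15 = 0.86667

0.8667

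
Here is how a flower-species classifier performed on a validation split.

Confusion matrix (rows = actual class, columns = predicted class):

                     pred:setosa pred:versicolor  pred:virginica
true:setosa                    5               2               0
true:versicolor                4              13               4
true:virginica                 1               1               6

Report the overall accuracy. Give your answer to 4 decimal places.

Accuracy = trace / total = (5+13+6=24) / 36 = 24/36 = 0.6667

0.6667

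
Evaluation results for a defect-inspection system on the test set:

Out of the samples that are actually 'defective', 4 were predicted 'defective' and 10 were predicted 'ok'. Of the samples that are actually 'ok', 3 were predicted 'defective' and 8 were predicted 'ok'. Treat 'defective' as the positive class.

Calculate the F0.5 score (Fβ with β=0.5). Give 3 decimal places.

Fβ = (1+β²)·TP / ((1+β²)·TP + β²·FN + FP), with β²=1/4
= 1.25·4 / (1.25·4 + 0.25·10 + 3) = 0.476

0.476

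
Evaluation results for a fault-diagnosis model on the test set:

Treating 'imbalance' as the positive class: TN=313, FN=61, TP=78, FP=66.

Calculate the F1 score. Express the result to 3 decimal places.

0.551

Precision = TP/(TP+FP) = 78/144 = 0.5417
Recall = TP/(TP+FN) = 78/139 = 0.5612
F1 = 2·TP/(2·TP+FP+FN) = 156/283 = 0.551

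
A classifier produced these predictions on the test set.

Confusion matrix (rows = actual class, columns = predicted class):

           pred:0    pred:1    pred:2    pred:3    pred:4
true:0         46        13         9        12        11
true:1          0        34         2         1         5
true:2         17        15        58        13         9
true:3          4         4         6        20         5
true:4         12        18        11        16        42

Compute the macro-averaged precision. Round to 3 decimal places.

0.513

Per-class precision (TP/(TP+FP)):
  0: TP=46, FP=0+17+4+12=33 → 46/79 = 0.5823
  1: TP=34, FP=13+15+4+18=50 → 34/84 = 0.4048
  2: TP=58, FP=9+2+6+11=28 → 58/86 = 0.6744
  3: TP=20, FP=12+1+13+16=42 → 20/62 = 0.3226
  4: TP=42, FP=11+5+9+5=30 → 42/72 = 0.5833
Macro-precision = mean = (0.5823 + 0.4048 + 0.6744 + 0.3226 + 0.5833) / 5 = 0.513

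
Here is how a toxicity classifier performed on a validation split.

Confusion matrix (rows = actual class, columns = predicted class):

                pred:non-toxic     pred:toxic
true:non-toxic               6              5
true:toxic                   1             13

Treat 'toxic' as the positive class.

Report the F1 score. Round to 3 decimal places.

Precision = TP/(TP+FP) = 13/18 = 0.7222
Recall = TP/(TP+FN) = 13/14 = 0.9286
F1 = 2·TP/(2·TP+FP+FN) = 26/32 = 0.813

0.813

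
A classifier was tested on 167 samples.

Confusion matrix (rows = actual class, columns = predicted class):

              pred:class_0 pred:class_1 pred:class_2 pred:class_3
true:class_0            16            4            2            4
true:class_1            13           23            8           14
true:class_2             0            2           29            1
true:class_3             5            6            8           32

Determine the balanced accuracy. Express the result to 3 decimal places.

0.636

Balanced accuracy = mean of per-class recall.
  class_0: recall = 16/26 = 0.6154
  class_1: recall = 23/58 = 0.3966
  class_2: recall = 29/32 = 0.9063
  class_3: recall = 32/51 = 0.6275
Mean = (0.6154 + 0.3966 + 0.9063 + 0.6275) / 4 = 0.636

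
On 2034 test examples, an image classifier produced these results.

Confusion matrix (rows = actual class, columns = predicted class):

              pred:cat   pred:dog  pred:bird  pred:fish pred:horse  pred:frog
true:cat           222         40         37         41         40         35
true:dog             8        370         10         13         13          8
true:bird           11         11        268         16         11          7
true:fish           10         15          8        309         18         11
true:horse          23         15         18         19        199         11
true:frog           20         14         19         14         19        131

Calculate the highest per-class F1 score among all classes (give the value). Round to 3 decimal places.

Per-class F1 score (2·TP/(2·TP+FP+FN)):
  cat: TP=222, FP=8+11+10+23+20=72, FN=40+37+41+40+35=193 → 444/709 = 0.6262
  dog: TP=370, FP=40+11+15+15+14=95, FN=8+10+13+13+8=52 → 740/887 = 0.8343
  bird: TP=268, FP=37+10+8+18+19=92, FN=11+11+16+11+7=56 → 536/684 = 0.7836
  fish: TP=309, FP=41+13+16+19+14=103, FN=10+15+8+18+11=62 → 618/783 = 0.7893
  horse: TP=199, FP=40+13+11+18+19=101, FN=23+15+18+19+11=86 → 398/585 = 0.6803
  frog: TP=131, FP=35+8+7+11+11=72, FN=20+14+19+14+19=86 → 262/420 = 0.6238
Highest is class 'dog' with F1 score = 0.834.

0.834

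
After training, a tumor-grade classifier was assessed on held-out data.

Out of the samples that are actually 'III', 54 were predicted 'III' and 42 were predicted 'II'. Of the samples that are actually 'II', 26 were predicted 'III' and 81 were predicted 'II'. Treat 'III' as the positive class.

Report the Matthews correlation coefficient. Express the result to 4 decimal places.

MCC = (TP·TN − FP·FN) / √((TP+FP)(TP+FN)(TN+FP)(TN+FN))
Numerator = 54·81 − 26·42 = 3282
Denominator = √(80·96·107·123) = √101076480 = 10053.6799
MCC = 3282 / 10053.6799 = 0.3264

0.3264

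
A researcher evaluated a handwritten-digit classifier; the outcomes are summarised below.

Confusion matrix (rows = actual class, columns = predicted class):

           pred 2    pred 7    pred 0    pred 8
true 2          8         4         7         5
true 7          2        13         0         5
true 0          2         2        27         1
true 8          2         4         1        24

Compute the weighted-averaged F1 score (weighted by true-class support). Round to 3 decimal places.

0.659

Per-class F1 score (2·TP/(2·TP+FP+FN)):
  2: TP=8, FP=2+2+2=6, FN=4+7+5=16 → 16/38 = 0.4211
  7: TP=13, FP=4+2+4=10, FN=2+0+5=7 → 26/43 = 0.6047
  0: TP=27, FP=7+0+1=8, FN=2+2+1=5 → 54/67 = 0.8060
  8: TP=24, FP=5+5+1=11, FN=2+4+1=7 → 48/66 = 0.7273
Weighted-F1 score = Σ (supportᵢ/N)·F1 scoreᵢ with N=107: (24/107)·0.4211 + (20/107)·0.6047 + (32/107)·0.8060 + (31/107)·0.7273 = 0.659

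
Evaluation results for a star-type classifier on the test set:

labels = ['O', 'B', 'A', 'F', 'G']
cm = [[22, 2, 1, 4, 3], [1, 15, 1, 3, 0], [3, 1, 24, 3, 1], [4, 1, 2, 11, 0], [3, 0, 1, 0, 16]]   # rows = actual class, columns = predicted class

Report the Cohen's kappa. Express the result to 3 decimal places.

0.647

Observed agreement pₒ = trace/N = 88/122 = 0.7213
Expected agreement pₑ = Σ (rowᵢ·colᵢ)/N² = (32·33 + 20·19 + 32·29 + 18·21 + 20·20)/122² = 0.2111
κ = (pₒ − pₑ)/(1 − pₑ) = (0.7213 − 0.2111)/(1 − 0.2111) = 0.647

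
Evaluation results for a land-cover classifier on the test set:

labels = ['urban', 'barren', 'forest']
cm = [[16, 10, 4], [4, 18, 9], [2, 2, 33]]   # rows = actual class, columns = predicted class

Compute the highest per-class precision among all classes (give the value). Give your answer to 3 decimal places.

Per-class precision (TP/(TP+FP)):
  urban: TP=16, FP=4+2=6 → 16/22 = 0.7273
  barren: TP=18, FP=10+2=12 → 18/30 = 0.6000
  forest: TP=33, FP=4+9=13 → 33/46 = 0.7174
Highest is class 'urban' with precision = 0.727.

0.727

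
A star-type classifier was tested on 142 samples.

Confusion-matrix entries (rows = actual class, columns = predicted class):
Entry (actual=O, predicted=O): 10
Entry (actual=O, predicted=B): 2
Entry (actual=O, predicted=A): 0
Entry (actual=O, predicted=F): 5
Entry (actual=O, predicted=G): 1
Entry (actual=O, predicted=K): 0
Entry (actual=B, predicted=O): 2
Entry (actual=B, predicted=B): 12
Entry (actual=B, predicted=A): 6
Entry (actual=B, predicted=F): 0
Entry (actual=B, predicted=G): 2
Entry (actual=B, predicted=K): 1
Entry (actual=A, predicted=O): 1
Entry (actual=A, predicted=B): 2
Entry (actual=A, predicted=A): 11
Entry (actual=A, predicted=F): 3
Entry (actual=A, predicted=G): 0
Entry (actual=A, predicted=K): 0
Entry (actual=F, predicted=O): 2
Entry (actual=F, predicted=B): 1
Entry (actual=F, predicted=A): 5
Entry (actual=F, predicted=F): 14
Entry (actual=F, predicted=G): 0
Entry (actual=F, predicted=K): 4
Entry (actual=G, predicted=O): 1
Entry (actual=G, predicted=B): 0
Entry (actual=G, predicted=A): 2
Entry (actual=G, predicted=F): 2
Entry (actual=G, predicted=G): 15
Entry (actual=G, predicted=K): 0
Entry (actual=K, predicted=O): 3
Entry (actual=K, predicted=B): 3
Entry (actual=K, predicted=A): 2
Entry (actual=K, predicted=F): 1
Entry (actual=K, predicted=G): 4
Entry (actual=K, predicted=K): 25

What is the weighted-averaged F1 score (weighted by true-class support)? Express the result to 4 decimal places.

0.6181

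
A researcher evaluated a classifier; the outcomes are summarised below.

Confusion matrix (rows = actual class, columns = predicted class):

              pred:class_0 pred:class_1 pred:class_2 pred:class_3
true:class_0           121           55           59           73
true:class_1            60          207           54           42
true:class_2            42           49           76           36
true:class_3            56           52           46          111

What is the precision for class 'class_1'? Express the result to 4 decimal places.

0.5702

Take TP from the diagonal, FP from the rest of the 'class_1' prediction marginal, FN from the rest of the 'class_1' actual marginal.
precision = TP/(TP+FP).
class_1: TP=207, FP=55+49+52=156 → 207/363 = 0.57025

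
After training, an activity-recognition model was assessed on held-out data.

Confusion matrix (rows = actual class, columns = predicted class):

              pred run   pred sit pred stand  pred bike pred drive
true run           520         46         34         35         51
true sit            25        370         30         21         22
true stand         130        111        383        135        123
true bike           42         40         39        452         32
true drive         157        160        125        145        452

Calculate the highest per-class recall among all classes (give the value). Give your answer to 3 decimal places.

Per-class recall (TP/(TP+FN)):
  run: TP=520, FN=46+34+35+51=166 → 520/686 = 0.7580
  sit: TP=370, FN=25+30+21+22=98 → 370/468 = 0.7906
  stand: TP=383, FN=130+111+135+123=499 → 383/882 = 0.4342
  bike: TP=452, FN=42+40+39+32=153 → 452/605 = 0.7471
  drive: TP=452, FN=157+160+125+145=587 → 452/1039 = 0.4350
Highest is class 'sit' with recall = 0.791.

0.791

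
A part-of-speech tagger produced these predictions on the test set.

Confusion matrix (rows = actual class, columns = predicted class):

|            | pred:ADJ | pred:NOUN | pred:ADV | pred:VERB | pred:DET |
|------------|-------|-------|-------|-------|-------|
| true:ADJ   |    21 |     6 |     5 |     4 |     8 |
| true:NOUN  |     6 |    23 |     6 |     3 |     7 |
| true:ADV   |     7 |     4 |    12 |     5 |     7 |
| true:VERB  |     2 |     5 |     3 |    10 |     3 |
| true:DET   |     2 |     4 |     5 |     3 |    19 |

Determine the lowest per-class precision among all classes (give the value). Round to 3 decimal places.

Per-class precision (TP/(TP+FP)):
  ADJ: TP=21, FP=6+7+2+2=17 → 21/38 = 0.5526
  NOUN: TP=23, FP=6+4+5+4=19 → 23/42 = 0.5476
  ADV: TP=12, FP=5+6+3+5=19 → 12/31 = 0.3871
  VERB: TP=10, FP=4+3+5+3=15 → 10/25 = 0.4000
  DET: TP=19, FP=8+7+7+3=25 → 19/44 = 0.4318
Lowest is class 'ADV' with precision = 0.387.

0.387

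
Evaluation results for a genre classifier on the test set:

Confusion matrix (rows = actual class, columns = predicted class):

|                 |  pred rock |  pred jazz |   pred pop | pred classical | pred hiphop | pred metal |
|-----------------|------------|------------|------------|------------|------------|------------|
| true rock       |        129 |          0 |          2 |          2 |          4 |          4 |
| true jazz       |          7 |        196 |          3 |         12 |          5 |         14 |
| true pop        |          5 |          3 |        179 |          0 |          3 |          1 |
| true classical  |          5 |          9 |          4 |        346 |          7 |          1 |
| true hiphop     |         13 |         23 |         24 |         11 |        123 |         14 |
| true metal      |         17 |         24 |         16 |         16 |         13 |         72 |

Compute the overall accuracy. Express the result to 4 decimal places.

0.7995

Accuracy = trace / total = (129+196+179+346+123+72=1045) / 1307 = 1045/1307 = 0.7995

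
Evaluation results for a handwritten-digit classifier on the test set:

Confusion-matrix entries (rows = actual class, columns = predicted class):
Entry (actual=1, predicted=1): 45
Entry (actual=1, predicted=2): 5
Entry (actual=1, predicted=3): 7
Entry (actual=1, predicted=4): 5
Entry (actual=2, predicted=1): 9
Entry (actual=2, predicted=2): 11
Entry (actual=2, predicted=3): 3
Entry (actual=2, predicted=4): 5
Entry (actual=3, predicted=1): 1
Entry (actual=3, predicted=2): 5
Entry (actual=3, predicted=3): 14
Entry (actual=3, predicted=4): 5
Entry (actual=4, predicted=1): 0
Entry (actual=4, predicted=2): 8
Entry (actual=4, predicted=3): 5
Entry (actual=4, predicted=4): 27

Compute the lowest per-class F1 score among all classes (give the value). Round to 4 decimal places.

Per-class F1 score (2·TP/(2·TP+FP+FN)):
  1: TP=45, FP=9+1+0=10, FN=5+7+5=17 → 90/117 = 0.76923
  2: TP=11, FP=5+5+8=18, FN=9+3+5=17 → 22/57 = 0.38596
  3: TP=14, FP=7+3+5=15, FN=1+5+5=11 → 28/54 = 0.51852
  4: TP=27, FP=5+5+5=15, FN=0+8+5=13 → 54/82 = 0.65854
Lowest is class '2' with F1 score = 0.3860.

0.3860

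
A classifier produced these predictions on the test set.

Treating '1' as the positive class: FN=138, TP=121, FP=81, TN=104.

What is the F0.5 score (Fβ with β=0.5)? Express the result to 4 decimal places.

Fβ = (1+β²)·TP / ((1+β²)·TP + β²·FN + FP), with β²=1/4
= 1.25·121 / (1.25·121 + 0.25·138 + 81) = 0.5670

0.5670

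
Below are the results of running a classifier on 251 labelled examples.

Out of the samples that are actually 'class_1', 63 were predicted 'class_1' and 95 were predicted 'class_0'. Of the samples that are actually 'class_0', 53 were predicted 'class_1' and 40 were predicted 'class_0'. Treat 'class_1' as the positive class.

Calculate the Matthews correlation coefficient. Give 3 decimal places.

-0.166

MCC = (TP·TN − FP·FN) / √((TP+FP)(TP+FN)(TN+FP)(TN+FN))
Numerator = 63·40 − 53·95 = -2515
Denominator = √(116·158·93·135) = √230108040 = 15169.3124
MCC = -2515 / 15169.3124 = -0.166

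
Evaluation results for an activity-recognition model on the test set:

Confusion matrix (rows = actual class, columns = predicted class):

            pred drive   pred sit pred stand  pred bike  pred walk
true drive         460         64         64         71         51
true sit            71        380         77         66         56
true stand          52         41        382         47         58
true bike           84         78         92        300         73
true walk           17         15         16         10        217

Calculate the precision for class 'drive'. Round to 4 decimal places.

Treat 'drive' as positive and all other classes as negative.
precision = TP/(TP+FP).
drive: TP=460, FP=71+52+84+17=224 → 460/684 = 0.67251

0.6725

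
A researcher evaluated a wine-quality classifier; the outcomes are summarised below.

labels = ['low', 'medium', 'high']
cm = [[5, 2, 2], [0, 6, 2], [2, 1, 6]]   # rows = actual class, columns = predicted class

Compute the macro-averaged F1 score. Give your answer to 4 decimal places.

Per-class F1 score (2·TP/(2·TP+FP+FN)):
  low: TP=5, FP=0+2=2, FN=2+2=4 → 10/16 = 0.62500
  medium: TP=6, FP=2+1=3, FN=0+2=2 → 12/17 = 0.70588
  high: TP=6, FP=2+2=4, FN=2+1=3 → 12/19 = 0.63158
Macro-F1 score = mean = (0.62500 + 0.70588 + 0.63158) / 3 = 0.6542

0.6542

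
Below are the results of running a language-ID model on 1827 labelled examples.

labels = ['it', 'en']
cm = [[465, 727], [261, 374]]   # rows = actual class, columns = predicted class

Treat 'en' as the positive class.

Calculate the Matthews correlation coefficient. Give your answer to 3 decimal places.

MCC = (TP·TN − FP·FN) / √((TP+FP)(TP+FN)(TN+FP)(TN+FN))
Numerator = 374·465 − 727·261 = -15837
Denominator = √(1101·635·1192·726) = √605025835920 = 777834.0671
MCC = -15837 / 777834.0671 = -0.020

-0.020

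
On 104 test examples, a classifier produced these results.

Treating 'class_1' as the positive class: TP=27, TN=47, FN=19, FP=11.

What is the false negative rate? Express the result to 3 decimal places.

0.413

FNR = FN/(FN+TP) = 19/(19+27) = 0.413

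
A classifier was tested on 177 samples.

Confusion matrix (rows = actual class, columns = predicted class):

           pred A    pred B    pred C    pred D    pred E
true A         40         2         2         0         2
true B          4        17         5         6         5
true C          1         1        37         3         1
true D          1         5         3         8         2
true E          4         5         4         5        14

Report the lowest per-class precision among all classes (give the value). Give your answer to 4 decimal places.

Per-class precision (TP/(TP+FP)):
  A: TP=40, FP=4+1+1+4=10 → 40/50 = 0.80000
  B: TP=17, FP=2+1+5+5=13 → 17/30 = 0.56667
  C: TP=37, FP=2+5+3+4=14 → 37/51 = 0.72549
  D: TP=8, FP=0+6+3+5=14 → 8/22 = 0.36364
  E: TP=14, FP=2+5+1+2=10 → 14/24 = 0.58333
Lowest is class 'D' with precision = 0.3636.

0.3636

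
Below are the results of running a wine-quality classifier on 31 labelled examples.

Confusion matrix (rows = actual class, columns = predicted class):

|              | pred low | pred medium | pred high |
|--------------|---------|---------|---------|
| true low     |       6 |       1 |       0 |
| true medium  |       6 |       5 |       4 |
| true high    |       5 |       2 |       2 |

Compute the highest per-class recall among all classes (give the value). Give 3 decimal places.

Per-class recall (TP/(TP+FN)):
  low: TP=6, FN=1+0=1 → 6/7 = 0.8571
  medium: TP=5, FN=6+4=10 → 5/15 = 0.3333
  high: TP=2, FN=5+2=7 → 2/9 = 0.2222
Highest is class 'low' with recall = 0.857.

0.857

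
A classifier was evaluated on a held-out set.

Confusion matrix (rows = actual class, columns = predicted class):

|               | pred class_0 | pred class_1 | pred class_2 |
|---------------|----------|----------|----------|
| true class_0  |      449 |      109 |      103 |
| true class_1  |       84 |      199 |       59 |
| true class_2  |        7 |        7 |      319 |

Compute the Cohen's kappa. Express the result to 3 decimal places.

Observed agreement pₒ = trace/N = 967/1336 = 0.7238
Expected agreement pₑ = Σ (rowᵢ·colᵢ)/N² = (661·540 + 342·315 + 333·481)/1336² = 0.3501
κ = (pₒ − pₑ)/(1 − pₑ) = (0.7238 − 0.3501)/(1 − 0.3501) = 0.575

0.575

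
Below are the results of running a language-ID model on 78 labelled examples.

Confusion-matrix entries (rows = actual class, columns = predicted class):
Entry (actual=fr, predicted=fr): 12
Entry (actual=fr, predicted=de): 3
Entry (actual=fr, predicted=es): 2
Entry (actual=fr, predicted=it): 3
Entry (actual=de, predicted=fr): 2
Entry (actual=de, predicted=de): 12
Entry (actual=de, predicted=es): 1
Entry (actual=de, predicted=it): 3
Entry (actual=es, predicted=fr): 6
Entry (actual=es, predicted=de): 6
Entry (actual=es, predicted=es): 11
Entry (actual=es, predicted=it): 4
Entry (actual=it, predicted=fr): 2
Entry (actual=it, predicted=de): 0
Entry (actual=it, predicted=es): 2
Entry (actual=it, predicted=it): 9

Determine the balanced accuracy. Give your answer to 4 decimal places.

0.5916

Balanced accuracy = mean of per-class recall.
  fr: recall = 12/20 = 0.60000
  de: recall = 12/18 = 0.66667
  es: recall = 11/27 = 0.40741
  it: recall = 9/13 = 0.69231
Mean = (0.60000 + 0.66667 + 0.40741 + 0.69231) / 4 = 0.5916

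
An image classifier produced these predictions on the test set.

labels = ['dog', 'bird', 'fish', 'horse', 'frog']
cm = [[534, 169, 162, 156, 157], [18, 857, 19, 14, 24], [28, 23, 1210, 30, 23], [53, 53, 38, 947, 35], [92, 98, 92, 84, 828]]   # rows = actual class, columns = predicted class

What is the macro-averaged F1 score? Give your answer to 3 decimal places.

0.751

Per-class F1 score (2·TP/(2·TP+FP+FN)):
  dog: TP=534, FP=18+28+53+92=191, FN=169+162+156+157=644 → 1068/1903 = 0.5612
  bird: TP=857, FP=169+23+53+98=343, FN=18+19+14+24=75 → 1714/2132 = 0.8039
  fish: TP=1210, FP=162+19+38+92=311, FN=28+23+30+23=104 → 2420/2835 = 0.8536
  horse: TP=947, FP=156+14+30+84=284, FN=53+53+38+35=179 → 1894/2357 = 0.8036
  frog: TP=828, FP=157+24+23+35=239, FN=92+98+92+84=366 → 1656/2261 = 0.7324
Macro-F1 score = mean = (0.5612 + 0.8039 + 0.8536 + 0.8036 + 0.7324) / 5 = 0.751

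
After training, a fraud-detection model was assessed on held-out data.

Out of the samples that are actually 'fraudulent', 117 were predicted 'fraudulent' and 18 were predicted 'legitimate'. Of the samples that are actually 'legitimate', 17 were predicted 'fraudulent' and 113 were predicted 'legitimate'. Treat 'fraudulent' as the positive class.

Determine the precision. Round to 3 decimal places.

0.873

Precision = TP/(TP+FP) = 117/(117+17) = 117/134 = 0.873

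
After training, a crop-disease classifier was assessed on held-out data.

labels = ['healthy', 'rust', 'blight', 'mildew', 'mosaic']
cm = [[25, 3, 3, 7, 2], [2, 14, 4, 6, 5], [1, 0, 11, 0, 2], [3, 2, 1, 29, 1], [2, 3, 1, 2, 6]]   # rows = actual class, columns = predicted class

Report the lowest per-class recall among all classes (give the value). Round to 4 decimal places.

Per-class recall (TP/(TP+FN)):
  healthy: TP=25, FN=3+3+7+2=15 → 25/40 = 0.62500
  rust: TP=14, FN=2+4+6+5=17 → 14/31 = 0.45161
  blight: TP=11, FN=1+0+0+2=3 → 11/14 = 0.78571
  mildew: TP=29, FN=3+2+1+1=7 → 29/36 = 0.80556
  mosaic: TP=6, FN=2+3+1+2=8 → 6/14 = 0.42857
Lowest is class 'mosaic' with recall = 0.4286.

0.4286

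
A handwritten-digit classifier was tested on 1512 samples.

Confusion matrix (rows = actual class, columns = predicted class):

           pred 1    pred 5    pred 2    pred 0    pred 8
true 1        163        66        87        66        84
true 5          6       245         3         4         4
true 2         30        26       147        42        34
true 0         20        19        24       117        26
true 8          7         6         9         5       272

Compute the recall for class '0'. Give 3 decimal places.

One-vs-rest for '0': TP = diagonal; FP = other classes predicted '0'; FN = '0' predicted as other.
recall = TP/(TP+FN).
0: TP=117, FN=20+19+24+26=89 → 117/206 = 0.5680

0.568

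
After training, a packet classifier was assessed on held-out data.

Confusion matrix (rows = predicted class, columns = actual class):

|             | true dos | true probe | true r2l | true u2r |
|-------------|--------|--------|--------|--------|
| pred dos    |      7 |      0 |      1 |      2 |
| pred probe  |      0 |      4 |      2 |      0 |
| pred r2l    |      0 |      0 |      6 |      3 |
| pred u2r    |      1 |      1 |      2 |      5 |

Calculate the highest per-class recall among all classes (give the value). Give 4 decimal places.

0.8750

Per-class recall (TP/(TP+FN)):
  dos: TP=7, FN=0+0+1=1 → 7/8 = 0.87500
  probe: TP=4, FN=0+0+1=1 → 4/5 = 0.80000
  r2l: TP=6, FN=1+2+2=5 → 6/11 = 0.54545
  u2r: TP=5, FN=2+0+3=5 → 5/10 = 0.50000
Highest is class 'dos' with recall = 0.8750.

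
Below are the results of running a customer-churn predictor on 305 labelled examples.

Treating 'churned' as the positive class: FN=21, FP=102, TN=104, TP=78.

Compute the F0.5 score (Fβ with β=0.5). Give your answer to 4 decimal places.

Fβ = (1+β²)·TP / ((1+β²)·TP + β²·FN + FP), with β²=1/4
= 1.25·78 / (1.25·78 + 0.25·21 + 102) = 0.4762

0.4762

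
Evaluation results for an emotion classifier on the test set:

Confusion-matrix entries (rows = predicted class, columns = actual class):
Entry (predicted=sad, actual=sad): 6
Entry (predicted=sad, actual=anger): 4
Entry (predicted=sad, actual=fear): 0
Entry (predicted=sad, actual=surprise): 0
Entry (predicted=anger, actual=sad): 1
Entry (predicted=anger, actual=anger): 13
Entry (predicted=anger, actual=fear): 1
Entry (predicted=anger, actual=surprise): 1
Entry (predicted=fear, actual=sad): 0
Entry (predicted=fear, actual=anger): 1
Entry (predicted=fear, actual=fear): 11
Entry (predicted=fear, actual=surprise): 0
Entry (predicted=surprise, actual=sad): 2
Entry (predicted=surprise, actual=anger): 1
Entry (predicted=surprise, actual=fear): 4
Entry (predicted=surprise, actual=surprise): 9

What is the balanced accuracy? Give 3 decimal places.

0.735

Balanced accuracy = mean of per-class recall.
  sad: recall = 6/9 = 0.6667
  anger: recall = 13/19 = 0.6842
  fear: recall = 11/16 = 0.6875
  surprise: recall = 9/10 = 0.9000
Mean = (0.6667 + 0.6842 + 0.6875 + 0.9000) / 4 = 0.735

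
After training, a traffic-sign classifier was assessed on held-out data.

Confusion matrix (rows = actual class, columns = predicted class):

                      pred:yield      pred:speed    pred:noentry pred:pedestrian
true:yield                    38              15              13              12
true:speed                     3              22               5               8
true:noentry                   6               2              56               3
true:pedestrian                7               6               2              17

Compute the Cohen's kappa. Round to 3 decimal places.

0.480

Observed agreement pₒ = trace/N = 133/215 = 0.6186
Expected agreement pₑ = Σ (rowᵢ·colᵢ)/N² = (78·54 + 38·45 + 67·76 + 32·40)/215² = 0.2660
κ = (pₒ − pₑ)/(1 − pₑ) = (0.6186 − 0.2660)/(1 − 0.2660) = 0.480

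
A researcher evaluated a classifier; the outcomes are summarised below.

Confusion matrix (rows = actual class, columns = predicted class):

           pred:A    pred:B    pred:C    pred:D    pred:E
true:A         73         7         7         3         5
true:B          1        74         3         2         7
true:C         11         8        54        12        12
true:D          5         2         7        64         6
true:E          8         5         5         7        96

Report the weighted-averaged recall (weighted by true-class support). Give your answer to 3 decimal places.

Per-class recall (TP/(TP+FN)):
  A: TP=73, FN=7+7+3+5=22 → 73/95 = 0.7684
  B: TP=74, FN=1+3+2+7=13 → 74/87 = 0.8506
  C: TP=54, FN=11+8+12+12=43 → 54/97 = 0.5567
  D: TP=64, FN=5+2+7+6=20 → 64/84 = 0.7619
  E: TP=96, FN=8+5+5+7=25 → 96/121 = 0.7934
Weighted-recall = Σ (supportᵢ/N)·recallᵢ with N=484: (95/484)·0.7684 + (87/484)·0.8506 + (97/484)·0.5567 + (84/484)·0.7619 + (121/484)·0.7934 = 0.746

0.746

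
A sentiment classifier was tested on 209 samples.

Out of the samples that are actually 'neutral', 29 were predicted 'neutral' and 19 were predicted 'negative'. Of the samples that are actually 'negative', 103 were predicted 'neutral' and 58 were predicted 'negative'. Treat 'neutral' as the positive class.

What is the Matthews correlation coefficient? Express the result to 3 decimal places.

MCC = (TP·TN − FP·FN) / √((TP+FP)(TP+FN)(TN+FP)(TN+FN))
Numerator = 29·58 − 103·19 = -275
Denominator = √(132·48·161·77) = √78547392 = 8862.6967
MCC = -275 / 8862.6967 = -0.031

-0.031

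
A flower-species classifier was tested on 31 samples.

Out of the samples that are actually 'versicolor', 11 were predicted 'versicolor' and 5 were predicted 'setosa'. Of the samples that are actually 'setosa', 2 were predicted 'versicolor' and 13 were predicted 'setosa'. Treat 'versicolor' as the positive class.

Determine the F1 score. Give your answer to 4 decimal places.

0.7586

Precision = TP/(TP+FP) = 11/13 = 0.8462
Recall = TP/(TP+FN) = 11/16 = 0.6875
F1 = 2·TP/(2·TP+FP+FN) = 22/29 = 0.7586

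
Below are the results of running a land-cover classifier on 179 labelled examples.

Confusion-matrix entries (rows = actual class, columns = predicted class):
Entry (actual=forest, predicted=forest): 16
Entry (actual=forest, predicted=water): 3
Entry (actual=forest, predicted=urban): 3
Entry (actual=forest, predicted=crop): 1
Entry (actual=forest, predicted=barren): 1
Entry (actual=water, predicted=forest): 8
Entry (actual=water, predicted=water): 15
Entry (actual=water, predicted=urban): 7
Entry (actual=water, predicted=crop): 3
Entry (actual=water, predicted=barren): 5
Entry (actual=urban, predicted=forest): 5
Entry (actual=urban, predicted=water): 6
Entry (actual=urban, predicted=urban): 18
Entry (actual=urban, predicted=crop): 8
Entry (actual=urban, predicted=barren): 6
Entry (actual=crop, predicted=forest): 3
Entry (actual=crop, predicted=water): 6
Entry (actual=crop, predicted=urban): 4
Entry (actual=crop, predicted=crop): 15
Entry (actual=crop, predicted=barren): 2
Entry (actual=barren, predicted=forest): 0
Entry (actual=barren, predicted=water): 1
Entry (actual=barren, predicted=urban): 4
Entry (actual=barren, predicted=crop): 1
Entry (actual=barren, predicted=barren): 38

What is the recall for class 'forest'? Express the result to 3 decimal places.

recall = TP/(TP+FN).
forest: TP=16, FN=3+3+1+1=8 → 16/24 = 0.6667

0.667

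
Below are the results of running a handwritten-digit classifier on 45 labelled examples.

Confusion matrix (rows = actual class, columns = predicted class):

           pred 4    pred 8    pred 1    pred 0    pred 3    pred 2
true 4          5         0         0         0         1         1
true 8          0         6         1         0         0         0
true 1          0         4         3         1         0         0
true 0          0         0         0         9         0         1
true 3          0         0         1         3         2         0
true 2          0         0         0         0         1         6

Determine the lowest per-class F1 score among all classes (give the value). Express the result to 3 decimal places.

0.400

Per-class F1 score (2·TP/(2·TP+FP+FN)):
  4: TP=5, FP=0+0+0+0+0=0, FN=0+0+0+1+1=2 → 10/12 = 0.8333
  8: TP=6, FP=0+4+0+0+0=4, FN=0+1+0+0+0=1 → 12/17 = 0.7059
  1: TP=3, FP=0+1+0+1+0=2, FN=0+4+1+0+0=5 → 6/13 = 0.4615
  0: TP=9, FP=0+0+1+3+0=4, FN=0+0+0+0+1=1 → 18/23 = 0.7826
  3: TP=2, FP=1+0+0+0+1=2, FN=0+0+1+3+0=4 → 4/10 = 0.4000
  2: TP=6, FP=1+0+0+1+0=2, FN=0+0+0+0+1=1 → 12/15 = 0.8000
Lowest is class '3' with F1 score = 0.400.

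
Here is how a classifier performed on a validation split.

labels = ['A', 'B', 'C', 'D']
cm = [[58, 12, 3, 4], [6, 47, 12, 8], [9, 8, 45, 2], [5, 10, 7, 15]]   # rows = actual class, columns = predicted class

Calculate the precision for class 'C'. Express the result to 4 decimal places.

Treat 'C' as positive and all other classes as negative.
precision = TP/(TP+FP).
C: TP=45, FP=3+12+7=22 → 45/67 = 0.67164

0.6716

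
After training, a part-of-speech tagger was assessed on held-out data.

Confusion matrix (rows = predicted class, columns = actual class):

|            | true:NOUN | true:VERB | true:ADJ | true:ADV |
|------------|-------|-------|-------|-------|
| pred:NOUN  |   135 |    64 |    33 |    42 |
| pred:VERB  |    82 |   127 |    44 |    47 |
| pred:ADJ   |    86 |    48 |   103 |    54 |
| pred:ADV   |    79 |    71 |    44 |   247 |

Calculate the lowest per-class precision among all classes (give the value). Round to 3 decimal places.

0.354

Per-class precision (TP/(TP+FP)):
  NOUN: TP=135, FP=64+33+42=139 → 135/274 = 0.4927
  VERB: TP=127, FP=82+44+47=173 → 127/300 = 0.4233
  ADJ: TP=103, FP=86+48+54=188 → 103/291 = 0.3540
  ADV: TP=247, FP=79+71+44=194 → 247/441 = 0.5601
Lowest is class 'ADJ' with precision = 0.354.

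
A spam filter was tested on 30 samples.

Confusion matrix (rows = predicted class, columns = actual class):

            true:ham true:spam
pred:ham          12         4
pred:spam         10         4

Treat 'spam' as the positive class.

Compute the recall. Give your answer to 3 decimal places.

0.500

Recall = TP/(TP+FN) = 4/(4+4) = 4/8 = 0.500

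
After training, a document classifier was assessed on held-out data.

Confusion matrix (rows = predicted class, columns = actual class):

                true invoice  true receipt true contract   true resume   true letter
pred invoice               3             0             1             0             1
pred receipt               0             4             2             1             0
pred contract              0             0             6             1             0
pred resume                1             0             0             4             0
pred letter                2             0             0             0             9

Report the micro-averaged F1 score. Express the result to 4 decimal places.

0.7429

Micro-averaging pools counts across classes: ΣTP=26, ΣFP=9, ΣFN=9.
Micro-F1 score = 2·TP/(2·TP+FP+FN) on pooled counts = 0.7429 (equals overall accuracy in single-label multiclass).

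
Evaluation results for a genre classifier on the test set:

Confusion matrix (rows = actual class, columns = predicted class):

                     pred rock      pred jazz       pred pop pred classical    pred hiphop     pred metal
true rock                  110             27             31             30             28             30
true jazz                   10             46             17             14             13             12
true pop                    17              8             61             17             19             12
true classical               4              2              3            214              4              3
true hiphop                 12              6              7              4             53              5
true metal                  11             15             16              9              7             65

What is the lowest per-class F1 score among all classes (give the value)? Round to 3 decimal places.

0.426

Per-class F1 score (2·TP/(2·TP+FP+FN)):
  rock: TP=110, FP=10+17+4+12+11=54, FN=27+31+30+28+30=146 → 220/420 = 0.5238
  jazz: TP=46, FP=27+8+2+6+15=58, FN=10+17+14+13+12=66 → 92/216 = 0.4259
  pop: TP=61, FP=31+17+3+7+16=74, FN=17+8+17+19+12=73 → 122/269 = 0.4535
  classical: TP=214, FP=30+14+17+4+9=74, FN=4+2+3+4+3=16 → 428/518 = 0.8263
  hiphop: TP=53, FP=28+13+19+4+7=71, FN=12+6+7+4+5=34 → 106/211 = 0.5024
  metal: TP=65, FP=30+12+12+3+5=62, FN=11+15+16+9+7=58 → 130/250 = 0.5200
Lowest is class 'jazz' with F1 score = 0.426.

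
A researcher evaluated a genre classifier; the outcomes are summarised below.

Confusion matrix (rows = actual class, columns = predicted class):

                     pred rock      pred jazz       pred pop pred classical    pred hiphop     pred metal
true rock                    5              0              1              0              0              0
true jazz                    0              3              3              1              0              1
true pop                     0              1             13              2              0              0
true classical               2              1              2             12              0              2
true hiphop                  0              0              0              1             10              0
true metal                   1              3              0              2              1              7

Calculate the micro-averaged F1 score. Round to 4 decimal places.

Micro-averaging pools counts across classes: ΣTP=50, ΣFP=24, ΣFN=24.
Micro-F1 score = 2·TP/(2·TP+FP+FN) on pooled counts = 0.6757 (equals overall accuracy in single-label multiclass).

0.6757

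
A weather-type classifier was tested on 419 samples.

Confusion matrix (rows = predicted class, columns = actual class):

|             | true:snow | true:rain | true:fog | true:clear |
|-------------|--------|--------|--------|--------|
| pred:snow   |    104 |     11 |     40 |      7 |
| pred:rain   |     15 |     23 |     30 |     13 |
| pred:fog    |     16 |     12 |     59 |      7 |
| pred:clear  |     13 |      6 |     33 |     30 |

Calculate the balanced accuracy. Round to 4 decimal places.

Balanced accuracy = mean of per-class recall.
  snow: recall = 104/148 = 0.70270
  rain: recall = 23/52 = 0.44231
  fog: recall = 59/162 = 0.36420
  clear: recall = 30/57 = 0.52632
Mean = (0.70270 + 0.44231 + 0.36420 + 0.52632) / 4 = 0.5089

0.5089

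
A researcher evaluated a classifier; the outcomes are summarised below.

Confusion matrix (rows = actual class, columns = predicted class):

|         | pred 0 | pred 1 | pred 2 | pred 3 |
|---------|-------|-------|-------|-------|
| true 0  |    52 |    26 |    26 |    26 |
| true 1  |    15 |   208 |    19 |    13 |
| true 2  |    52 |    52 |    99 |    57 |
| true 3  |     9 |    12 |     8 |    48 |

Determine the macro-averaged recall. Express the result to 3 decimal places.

0.555

Per-class recall (TP/(TP+FN)):
  0: TP=52, FN=26+26+26=78 → 52/130 = 0.4000
  1: TP=208, FN=15+19+13=47 → 208/255 = 0.8157
  2: TP=99, FN=52+52+57=161 → 99/260 = 0.3808
  3: TP=48, FN=9+12+8=29 → 48/77 = 0.6234
Macro-recall = mean = (0.4000 + 0.8157 + 0.3808 + 0.6234) / 4 = 0.555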